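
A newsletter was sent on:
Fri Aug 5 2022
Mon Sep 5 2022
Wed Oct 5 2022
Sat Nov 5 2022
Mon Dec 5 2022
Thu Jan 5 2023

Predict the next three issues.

Sun Feb 5 2023, Sun Mar 5 2023, Wed Apr 5 2023

The day-of-month is always 5 (31, 30, 31, 30, 31 days between events).
So this recurs on the 5th of each month.
February 2023: Sun Feb 5 2023.
Next: March 2023 → Sun Mar 5 2023.
Next: April 2023 → Wed Apr 5 2023.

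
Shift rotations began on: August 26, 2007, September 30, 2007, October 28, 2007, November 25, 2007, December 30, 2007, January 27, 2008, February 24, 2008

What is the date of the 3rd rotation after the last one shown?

These are Sundays with 35, 28, 28, 35, 28, 28-day gaps.
Each is the final Sunday of its month — September 30, 2007 is past the 28th, so '4th Sunday' doesn't fit.
March 2008 ends with Sunday March 30, 2008.
Last Sunday of April 2008: April 27, 2008.
Last Sunday of May 2008: May 25, 2008.

May 25, 2008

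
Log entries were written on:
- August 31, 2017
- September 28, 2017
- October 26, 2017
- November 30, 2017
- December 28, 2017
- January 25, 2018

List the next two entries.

February 22, 2018; March 29, 2018

These are Thursdays with 28, 28, 35, 28, 28-day gaps.
Each is the final Thursday of its month — August 31, 2017 is past the 28th, so '4th Thursday' doesn't fit.
Last Thursday of February 2018: February 22, 2018.
March 2018 ends with Thursday March 29, 2018.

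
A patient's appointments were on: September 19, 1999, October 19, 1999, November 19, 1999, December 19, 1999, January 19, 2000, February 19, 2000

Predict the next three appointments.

Gaps: 30, 31, 30, 31, 31 days — not constant. Every event is on the 19th of the month.
Pattern: the 19th of each month.
Next: March 2000 → March 19, 2000.
Next: April 2000 → April 19, 2000.
May 2000: May 19, 2000.

March 19, 2000; April 19, 2000; May 19, 2000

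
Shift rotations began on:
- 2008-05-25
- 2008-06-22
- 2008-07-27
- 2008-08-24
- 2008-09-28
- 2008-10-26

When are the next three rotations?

All dates are Sundays, 28, 35, 28, 35, 28 days apart.
Specifically, the 4th Sunday of each month.
4th Sunday of November 2008: 2008-11-23.
4th Sunday of December 2008: 2008-12-28.
January 2009 — 4th Sunday is 2009-01-25.

2008-11-23, 2008-12-28, 2009-01-25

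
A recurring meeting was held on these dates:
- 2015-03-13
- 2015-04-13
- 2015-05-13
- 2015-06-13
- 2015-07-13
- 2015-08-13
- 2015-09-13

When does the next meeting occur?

Each date is the 13th; the gaps (31, 30, 31, 30, 31, 31) track the month lengths.
The rule is the 13th of each month.
October 2015: 2015-10-13.

2015-10-13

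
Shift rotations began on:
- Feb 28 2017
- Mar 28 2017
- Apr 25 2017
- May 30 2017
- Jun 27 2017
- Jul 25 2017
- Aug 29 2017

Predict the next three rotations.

Every date is a Tuesday; gaps 28, 28, 35, 28, 28, 35 days.
Each is the last Tuesday of its month (at least one falls on the 29th or later, ruling out '4th Tuesday').
Last Tuesday of September 2017: Sep 26 2017.
October 2017 ends with Tuesday Oct 31 2017.
November 2017 ends with Tuesday Nov 28 2017.

Sep 26 2017, Oct 31 2017, Nov 28 2017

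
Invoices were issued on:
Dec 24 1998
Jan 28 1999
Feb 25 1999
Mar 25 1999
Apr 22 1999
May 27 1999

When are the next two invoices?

All dates are Thursdays, 35, 28, 28, 28, 35 days apart.
Specifically, the 4th Thursday of each month.
4th Thursday of June 1999: Jun 24 1999.
July 1999 — 4th Thursday is Jul 22 1999.

Jun 24 1999, Jul 22 1999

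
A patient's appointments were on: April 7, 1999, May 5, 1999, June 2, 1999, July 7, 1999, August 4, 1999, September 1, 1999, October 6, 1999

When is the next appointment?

All dates are Wednesdays, 28, 28, 35, 28, 28, 35 days apart.
Specifically, the 1st Wednesday of each month.
November 1999 — 1st Wednesday is November 3, 1999.

November 3, 1999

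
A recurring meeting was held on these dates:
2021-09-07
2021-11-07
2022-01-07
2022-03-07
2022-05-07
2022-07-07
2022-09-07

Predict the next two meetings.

2022-11-07, 2023-01-07

Gaps: 61, 61, 59, 61, 61, 62 days — not constant. Every event is on the 7th of the month.
Pattern: the 7th of every 2 months.
Next: November 2022 → 2022-11-07.
January 2023: 2023-01-07.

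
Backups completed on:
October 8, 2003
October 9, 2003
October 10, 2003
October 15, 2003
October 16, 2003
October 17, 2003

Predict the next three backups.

Gaps: 1, 1, 5, 1, 1 days — not constant, but cyclic with period 3.
The events fall on every Wednesday, Thursday and Friday.
Next Wednesday: October 22, 2003.
Next Thursday: October 23, 2003.
Next Friday: October 24, 2003.

October 22, 2003; October 23, 2003; October 24, 2003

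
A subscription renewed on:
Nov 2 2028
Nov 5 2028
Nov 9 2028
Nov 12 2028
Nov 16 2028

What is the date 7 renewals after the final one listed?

Dec 10 2028

Every event lands on a Thursday or Sunday (gaps cycle 3, 4, 3, 4).
So the schedule is: every Thursday and Sunday.
The following Sunday is Nov 19 2028.
Next Thursday: Nov 23 2028.
The following Sunday is Nov 26 2028.
The following Thursday is Nov 30 2028.
Next Sunday: Dec 3 2028.
The following Thursday is Dec 7 2028.
Next Sunday: Dec 10 2028.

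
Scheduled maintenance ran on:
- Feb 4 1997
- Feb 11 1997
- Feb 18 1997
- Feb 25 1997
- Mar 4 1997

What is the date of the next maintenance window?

Mar 11 1997

Every event comes 7 days after the last (7, 7, 7, 7).
Mar 4 1997 + 7 days = Mar 11 1997.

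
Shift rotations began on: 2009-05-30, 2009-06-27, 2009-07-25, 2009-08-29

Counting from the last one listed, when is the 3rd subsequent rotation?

Every date is a Saturday; gaps 28, 28, 35 days.
Each is the last Saturday of its month (at least one falls on the 29th or later, ruling out '4th Saturday').
Last Saturday of September 2009: 2009-09-26.
Last Saturday of October 2009: 2009-10-31.
November 2009 ends with Saturday 2009-11-28.

2009-11-28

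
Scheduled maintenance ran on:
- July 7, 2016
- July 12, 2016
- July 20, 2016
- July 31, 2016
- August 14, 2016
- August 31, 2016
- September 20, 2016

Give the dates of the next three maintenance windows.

Intervals are 5, 8, 11, 14, 17, 20 days — an arithmetic progression with common difference 3.
Next gap: 23 days. September 20, 2016 + 23 days = October 13, 2016.
Next gap: 26 days. October 13, 2016 + 26 days = November 8, 2016.
Next gap: 29 days. November 8, 2016 + 29 days = December 7, 2016.

October 13, 2016; November 8, 2016; December 7, 2016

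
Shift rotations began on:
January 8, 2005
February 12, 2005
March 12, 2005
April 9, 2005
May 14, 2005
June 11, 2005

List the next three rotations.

Gaps: 35, 28, 28, 35, 28 days — a mix of 28 and 35. Every date is a Saturday.
Each is the 2nd Saturday of its month.
2nd Saturday of July 2005: July 9, 2005.
August 2005 — 2nd Saturday is August 13, 2005.
September 2005 — 2nd Saturday is September 10, 2005.

July 9, 2005; August 13, 2005; September 10, 2005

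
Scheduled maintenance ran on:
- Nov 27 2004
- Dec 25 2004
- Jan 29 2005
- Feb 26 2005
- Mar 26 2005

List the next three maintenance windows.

Apr 30 2005, May 28 2005, Jun 25 2005

All Saturdays; the gaps (28, 35, 28, 28) vary with month length.
This is the last Saturday of each month.
Last Saturday of April 2005: Apr 30 2005.
Last Saturday of May 2005: May 28 2005.
Last Saturday of June 2005: Jun 25 2005.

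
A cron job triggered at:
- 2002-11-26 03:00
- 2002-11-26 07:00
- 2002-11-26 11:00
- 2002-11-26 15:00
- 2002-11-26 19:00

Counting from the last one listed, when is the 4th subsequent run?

The interval is a steady 4 hours (4, 4, 4, 4).
2002-11-26 19:00 + 4 h = 2002-11-26 23:00.
2002-11-26 23:00 + 4 h = 2002-11-27 03:00.
2002-11-27 03:00 + 4 h = 2002-11-27 07:00.
2002-11-27 07:00 + 4 h = 2002-11-27 11:00.

2002-11-27 11:00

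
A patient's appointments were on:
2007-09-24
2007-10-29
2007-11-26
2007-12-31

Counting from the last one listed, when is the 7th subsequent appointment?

2008-07-28

All Mondays; the gaps (35, 28, 35) vary with month length.
This is the last Monday of each month.
January 2008 ends with Monday 2008-01-28.
February 2008 ends with Monday 2008-02-25.
Last Monday of March 2008: 2008-03-31.
April 2008 ends with Monday 2008-04-28.
May 2008 ends with Monday 2008-05-26.
Last Monday of June 2008: 2008-06-30.
Last Monday of July 2008: 2008-07-28.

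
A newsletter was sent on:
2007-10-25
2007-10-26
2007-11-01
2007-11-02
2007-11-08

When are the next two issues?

Every event lands on a Thursday or Friday (gaps cycle 1, 6, 1, 6).
So the schedule is: every Thursday and Friday.
Next Friday: 2007-11-09.
Next Thursday: 2007-11-15.

2007-11-09, 2007-11-15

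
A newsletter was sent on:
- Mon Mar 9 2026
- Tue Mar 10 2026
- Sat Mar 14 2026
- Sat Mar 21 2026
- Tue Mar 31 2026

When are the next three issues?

Mon Apr 13 2026, Wed Apr 29 2026, Mon May 18 2026

Intervals are 1, 4, 7, 10 days — an arithmetic progression with common difference 3.
Next gap: 13 days. Tue Mar 31 2026 + 13 days = Mon Apr 13 2026.
Next gap: 16 days. Mon Apr 13 2026 + 16 days = Wed Apr 29 2026.
Next gap: 19 days. Wed Apr 29 2026 + 19 days = Mon May 18 2026.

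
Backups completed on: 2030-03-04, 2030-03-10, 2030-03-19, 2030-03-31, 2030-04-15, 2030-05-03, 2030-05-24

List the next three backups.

2030-06-17, 2030-07-14, 2030-08-13

Intervals are 6, 9, 12, 15, 18, 21 days — an arithmetic progression with common difference 3.
Next gap: 24 days. 2030-05-24 + 24 days = 2030-06-17.
Next gap: 27 days. 2030-06-17 + 27 days = 2030-07-14.
Next gap: 30 days. 2030-07-14 + 30 days = 2030-08-13.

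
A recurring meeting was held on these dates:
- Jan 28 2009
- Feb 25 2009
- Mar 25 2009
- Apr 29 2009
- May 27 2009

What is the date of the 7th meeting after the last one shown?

Dec 30 2009

These are Wednesdays with 28, 28, 35, 28-day gaps.
Each is the final Wednesday of its month — Apr 29 2009 is past the 28th, so '4th Wednesday' doesn't fit.
June 2009 ends with Wednesday Jun 24 2009.
Last Wednesday of July 2009: Jul 29 2009.
Last Wednesday of August 2009: Aug 26 2009.
September 2009 ends with Wednesday Sep 30 2009.
Last Wednesday of October 2009: Oct 28 2009.
Last Wednesday of November 2009: Nov 25 2009.
December 2009 ends with Wednesday Dec 30 2009.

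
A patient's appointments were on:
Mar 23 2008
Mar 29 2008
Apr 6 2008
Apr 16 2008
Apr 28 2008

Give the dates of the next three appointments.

Gaps: 6, 8, 10, 12 days — each gap is 2 larger than the previous one.
Next gap: 14 days. Apr 28 2008 + 14 days = May 12 2008.
Next gap: 16 days. May 12 2008 + 16 days = May 28 2008.
Next gap: 18 days. May 28 2008 + 18 days = Jun 15 2008.

May 12 2008, May 28 2008, Jun 15 2008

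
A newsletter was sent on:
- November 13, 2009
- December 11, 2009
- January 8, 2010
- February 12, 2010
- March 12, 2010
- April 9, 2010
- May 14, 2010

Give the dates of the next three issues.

All dates are Fridays, 28, 28, 35, 28, 28, 35 days apart.
Specifically, the 2nd Friday of each month.
2nd Friday of June 2010: June 11, 2010.
2nd Friday of July 2010: July 9, 2010.
2nd Friday of August 2010: August 13, 2010.

June 11, 2010; July 9, 2010; August 13, 2010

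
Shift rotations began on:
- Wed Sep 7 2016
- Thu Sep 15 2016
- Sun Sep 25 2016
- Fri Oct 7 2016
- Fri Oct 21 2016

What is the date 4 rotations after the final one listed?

Thu Jan 5 2017

Intervals are 8, 10, 12, 14 days — an arithmetic progression with common difference 2.
Next gap: 16 days. Fri Oct 21 2016 + 16 days = Sun Nov 6 2016.
Next gap: 18 days. Sun Nov 6 2016 + 18 days = Thu Nov 24 2016.
Next gap: 20 days. Thu Nov 24 2016 + 20 days = Wed Dec 14 2016.
Next gap: 22 days. Wed Dec 14 2016 + 22 days = Thu Jan 5 2017.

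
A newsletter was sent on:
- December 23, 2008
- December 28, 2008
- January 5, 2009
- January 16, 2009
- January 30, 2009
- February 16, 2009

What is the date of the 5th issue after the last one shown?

June 26, 2009

Intervals are 5, 8, 11, 14, 17 days — an arithmetic progression with common difference 3.
Next gap: 20 days. February 16, 2009 + 20 days = March 8, 2009.
Next gap: 23 days. March 8, 2009 + 23 days = March 31, 2009.
Next gap: 26 days. March 31, 2009 + 26 days = April 26, 2009.
Next gap: 29 days. April 26, 2009 + 29 days = May 25, 2009.
Next gap: 32 days. May 25, 2009 + 32 days = June 26, 2009.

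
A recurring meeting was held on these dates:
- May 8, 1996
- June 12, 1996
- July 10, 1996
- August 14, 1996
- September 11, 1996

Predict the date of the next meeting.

These are Wednesdays at 28- or 35-day spacing (35, 28, 35, 28).
The pattern: 2nd Wednesday of the month.
2nd Wednesday of October 1996: October 9, 1996.

October 9, 1996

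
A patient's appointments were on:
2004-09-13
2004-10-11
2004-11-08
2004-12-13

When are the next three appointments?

2005-01-10, 2005-02-14, 2005-03-14

These are Mondays at 28- or 35-day spacing (28, 28, 35).
The pattern: 2nd Monday of the month.
January 2005 — 2nd Monday is 2005-01-10.
February 2005 — 2nd Monday is 2005-02-14.
March 2005 — 2nd Monday is 2005-03-14.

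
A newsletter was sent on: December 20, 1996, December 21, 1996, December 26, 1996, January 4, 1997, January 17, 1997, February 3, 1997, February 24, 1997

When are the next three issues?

Intervals are 1, 5, 9, 13, 17, 21 days — an arithmetic progression with common difference 4.
Next gap: 25 days. February 24, 1997 + 25 days = March 21, 1997.
Next gap: 29 days. March 21, 1997 + 29 days = April 19, 1997.
Next gap: 33 days. April 19, 1997 + 33 days = May 22, 1997.

March 21, 1997; April 19, 1997; May 22, 1997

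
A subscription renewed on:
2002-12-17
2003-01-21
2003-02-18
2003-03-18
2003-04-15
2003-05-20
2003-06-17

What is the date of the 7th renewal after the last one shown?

2004-01-20

These are Tuesdays at 28- or 35-day spacing (35, 28, 28, 28, 35, 28).
The pattern: 3rd Tuesday of the month.
July 2003 — 3rd Tuesday is 2003-07-15.
3rd Tuesday of August 2003: 2003-08-19.
September 2003 — 3rd Tuesday is 2003-09-16.
October 2003 — 3rd Tuesday is 2003-10-21.
November 2003 — 3rd Tuesday is 2003-11-18.
December 2003 — 3rd Tuesday is 2003-12-16.
January 2004 — 3rd Tuesday is 2004-01-20.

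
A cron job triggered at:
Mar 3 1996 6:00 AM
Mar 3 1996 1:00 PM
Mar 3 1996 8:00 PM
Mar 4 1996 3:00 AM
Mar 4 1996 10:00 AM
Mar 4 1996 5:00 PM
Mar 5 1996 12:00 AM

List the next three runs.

Mar 5 1996 7:00 AM, Mar 5 1996 2:00 PM, Mar 5 1996 9:00 PM

Gaps: 7, 7, 7, 7, 7, 7 hours — each event is 7 hours after the previous one.
Mar 5 1996 12:00 AM + 7 h = Mar 5 1996 7:00 AM.
Mar 5 1996 7:00 AM + 7 h = Mar 5 1996 2:00 PM.
Mar 5 1996 2:00 PM + 7 h = Mar 5 1996 9:00 PM.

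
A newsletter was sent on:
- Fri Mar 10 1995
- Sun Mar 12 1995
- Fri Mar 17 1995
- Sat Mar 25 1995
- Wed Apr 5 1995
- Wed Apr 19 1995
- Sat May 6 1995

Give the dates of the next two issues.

Gaps: 2, 5, 8, 11, 14, 17 days — each gap is 3 larger than the previous one.
Next gap: 20 days. Sat May 6 1995 + 20 days = Fri May 26 1995.
Next gap: 23 days. Fri May 26 1995 + 23 days = Sun Jun 18 1995.

Fri May 26 1995, Sun Jun 18 1995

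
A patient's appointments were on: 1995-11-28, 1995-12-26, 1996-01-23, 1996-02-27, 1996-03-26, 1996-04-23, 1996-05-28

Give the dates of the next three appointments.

1996-06-25, 1996-07-23, 1996-08-27

All dates are Tuesdays, 28, 28, 35, 28, 28, 35 days apart.
Specifically, the 4th Tuesday of each month.
June 1996 — 4th Tuesday is 1996-06-25.
4th Tuesday of July 1996: 1996-07-23.
4th Tuesday of August 1996: 1996-08-27.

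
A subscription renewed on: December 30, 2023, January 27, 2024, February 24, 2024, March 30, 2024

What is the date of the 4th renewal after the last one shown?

July 27, 2024

All Saturdays; the gaps (28, 28, 35) vary with month length.
This is the last Saturday of each month.
April 2024 ends with Saturday April 27, 2024.
Last Saturday of May 2024: May 25, 2024.
Last Saturday of June 2024: June 29, 2024.
July 2024 ends with Saturday July 27, 2024.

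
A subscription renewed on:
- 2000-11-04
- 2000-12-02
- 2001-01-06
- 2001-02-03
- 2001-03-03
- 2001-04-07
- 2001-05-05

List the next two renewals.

These are Saturdays at 28- or 35-day spacing (28, 35, 28, 28, 35, 28).
The pattern: 1st Saturday of the month.
June 2001 — 1st Saturday is 2001-06-02.
July 2001 — 1st Saturday is 2001-07-07.

2001-06-02, 2001-07-07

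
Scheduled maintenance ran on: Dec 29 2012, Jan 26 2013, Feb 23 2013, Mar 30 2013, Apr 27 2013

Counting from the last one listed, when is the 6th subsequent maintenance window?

These are Saturdays with 28, 28, 35, 28-day gaps.
Each is the final Saturday of its month — Dec 29 2012 is past the 28th, so '4th Saturday' doesn't fit.
May 2013 ends with Saturday May 25 2013.
June 2013 ends with Saturday Jun 29 2013.
July 2013 ends with Saturday Jul 27 2013.
August 2013 ends with Saturday Aug 31 2013.
Last Saturday of September 2013: Sep 28 2013.
Last Saturday of October 2013: Oct 26 2013.

Oct 26 2013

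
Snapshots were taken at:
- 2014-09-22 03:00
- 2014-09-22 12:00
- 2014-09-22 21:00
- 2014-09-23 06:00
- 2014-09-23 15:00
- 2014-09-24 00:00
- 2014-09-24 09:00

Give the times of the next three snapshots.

Gaps: 9, 9, 9, 9, 9, 9 hours — each event is 9 hours after the previous one.
2014-09-24 09:00 + 9 h = 2014-09-24 18:00.
2014-09-24 18:00 + 9 h = 2014-09-25 03:00.
2014-09-25 03:00 + 9 h = 2014-09-25 12:00.

2014-09-24 18:00, 2014-09-25 03:00, 2014-09-25 12:00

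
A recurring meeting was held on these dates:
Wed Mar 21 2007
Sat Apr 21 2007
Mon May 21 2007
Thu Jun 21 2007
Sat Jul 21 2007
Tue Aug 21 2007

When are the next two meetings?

Fri Sep 21 2007, Sun Oct 21 2007

The day-of-month is always 21 (31, 30, 31, 30, 31 days between events).
So this recurs on the 21st of each month.
Next: September 2007 → Fri Sep 21 2007.
October 2007: Sun Oct 21 2007.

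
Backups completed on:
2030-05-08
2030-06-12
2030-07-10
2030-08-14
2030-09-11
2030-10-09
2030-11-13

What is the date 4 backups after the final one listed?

2031-03-12

Gaps: 35, 28, 35, 28, 28, 35 days — a mix of 28 and 35. Every date is a Wednesday.
Each is the 2nd Wednesday of its month.
2nd Wednesday of December 2030: 2030-12-11.
January 2031 — 2nd Wednesday is 2031-01-08.
2nd Wednesday of February 2031: 2031-02-12.
2nd Wednesday of March 2031: 2031-03-12.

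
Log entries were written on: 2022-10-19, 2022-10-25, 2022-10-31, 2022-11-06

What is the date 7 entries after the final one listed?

2022-12-18

The spacing is 6, 6, 6 days — always 6 days.
2022-11-06 + 6 days = 2022-11-12.
2022-11-12 + 6 days = 2022-11-18.
2022-11-18 + 6 days = 2022-11-24.
2022-11-24 + 6 days = 2022-11-30.
2022-11-30 + 6 days = 2022-12-06.
2022-12-06 + 6 days = 2022-12-12.
2022-12-12 + 6 days = 2022-12-18.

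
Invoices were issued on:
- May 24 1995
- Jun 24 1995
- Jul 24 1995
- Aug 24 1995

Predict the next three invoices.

The day-of-month is always 24 (31, 30, 31 days between events).
So this recurs on the 24th of each month.
Next: September 1995 → Sep 24 1995.
October 1995: Oct 24 1995.
November 1995: Nov 24 1995.

Sep 24 1995, Oct 24 1995, Nov 24 1995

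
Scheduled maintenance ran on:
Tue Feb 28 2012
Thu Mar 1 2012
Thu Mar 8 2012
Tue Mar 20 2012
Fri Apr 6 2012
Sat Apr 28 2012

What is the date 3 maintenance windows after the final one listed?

Thu Aug 2 2012

Gaps: 2, 7, 12, 17, 22 days — each gap is 5 larger than the previous one.
Next gap: 27 days. Sat Apr 28 2012 + 27 days = Fri May 25 2012.
Next gap: 32 days. Fri May 25 2012 + 32 days = Tue Jun 26 2012.
Next gap: 37 days. Tue Jun 26 2012 + 37 days = Thu Aug 2 2012.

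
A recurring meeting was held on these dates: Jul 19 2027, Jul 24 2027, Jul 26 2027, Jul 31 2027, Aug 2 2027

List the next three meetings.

Every event lands on a Monday or Saturday (gaps cycle 5, 2, 5, 2).
So the schedule is: every Monday and Saturday.
Next Saturday: Aug 7 2027.
The following Monday is Aug 9 2027.
The following Saturday is Aug 14 2027.

Aug 7 2027, Aug 9 2027, Aug 14 2027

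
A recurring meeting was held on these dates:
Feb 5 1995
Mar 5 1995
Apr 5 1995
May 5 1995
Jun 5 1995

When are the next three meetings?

Each date is the 5th; the gaps (28, 31, 30, 31) track the month lengths.
The rule is the 5th of each month.
Next: July 1995 → Jul 5 1995.
Next: August 1995 → Aug 5 1995.
Next: September 1995 → Sep 5 1995.

Jul 5 1995, Aug 5 1995, Sep 5 1995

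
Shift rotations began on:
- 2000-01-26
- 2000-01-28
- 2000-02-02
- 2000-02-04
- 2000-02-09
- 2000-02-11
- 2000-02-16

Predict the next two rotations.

2000-02-18, 2000-02-23

Gaps: 2, 5, 2, 5, 2, 5 days — not constant, but cyclic with period 2.
The events fall on every Wednesday and Friday.
Next Friday: 2000-02-18.
The following Wednesday is 2000-02-23.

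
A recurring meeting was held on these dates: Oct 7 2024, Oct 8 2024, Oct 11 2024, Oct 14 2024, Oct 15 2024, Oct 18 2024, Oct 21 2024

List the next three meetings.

Oct 22 2024, Oct 25 2024, Oct 28 2024

Gaps: 1, 3, 3, 1, 3, 3 days — not constant, but cyclic with period 3.
The events fall on every Monday, Tuesday and Friday.
The following Tuesday is Oct 22 2024.
Next Friday: Oct 25 2024.
Next Monday: Oct 28 2024.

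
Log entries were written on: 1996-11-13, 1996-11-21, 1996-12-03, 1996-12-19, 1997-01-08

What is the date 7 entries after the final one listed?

The spacing grows by 4 each time: 8, 12, 16, 20 days.
Next gap: 24 days. 1997-01-08 + 24 days = 1997-02-01.
Next gap: 28 days. 1997-02-01 + 28 days = 1997-03-01.
Next gap: 32 days. 1997-03-01 + 32 days = 1997-04-02.
Next gap: 36 days. 1997-04-02 + 36 days = 1997-05-08.
Next gap: 40 days. 1997-05-08 + 40 days = 1997-06-17.
Next gap: 44 days. 1997-06-17 + 44 days = 1997-07-31.
Next gap: 48 days. 1997-07-31 + 48 days = 1997-09-17.

1997-09-17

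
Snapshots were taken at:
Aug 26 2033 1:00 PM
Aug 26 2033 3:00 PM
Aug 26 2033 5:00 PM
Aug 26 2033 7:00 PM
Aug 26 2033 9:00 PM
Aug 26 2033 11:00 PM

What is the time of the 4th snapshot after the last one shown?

Aug 27 2033 7:00 AM

The interval is a steady 2 hours (2, 2, 2, 2, 2).
Aug 26 2033 11:00 PM + 2 h = Aug 27 2033 1:00 AM.
Aug 27 2033 1:00 AM + 2 h = Aug 27 2033 3:00 AM.
Aug 27 2033 3:00 AM + 2 h = Aug 27 2033 5:00 AM.
Aug 27 2033 5:00 AM + 2 h = Aug 27 2033 7:00 AM.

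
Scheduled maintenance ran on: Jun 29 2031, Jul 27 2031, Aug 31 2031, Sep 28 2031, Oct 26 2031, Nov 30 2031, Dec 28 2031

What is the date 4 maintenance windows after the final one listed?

All Sundays; the gaps (28, 35, 28, 28, 35, 28) vary with month length.
This is the last Sunday of each month.
January 2032 ends with Sunday Jan 25 2032.
February 2032 ends with Sunday Feb 29 2032.
March 2032 ends with Sunday Mar 28 2032.
April 2032 ends with Sunday Apr 25 2032.

Apr 25 2032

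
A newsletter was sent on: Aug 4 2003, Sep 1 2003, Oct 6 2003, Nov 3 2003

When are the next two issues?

Gaps: 28, 35, 28 days — a mix of 28 and 35. Every date is a Monday.
Each is the 1st Monday of its month.
1st Monday of December 2003: Dec 1 2003.
1st Monday of January 2004: Jan 5 2004.

Dec 1 2003, Jan 5 2004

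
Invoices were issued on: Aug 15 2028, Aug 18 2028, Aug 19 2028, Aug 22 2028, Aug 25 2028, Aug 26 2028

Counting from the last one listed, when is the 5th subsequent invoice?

Gaps: 3, 1, 3, 3, 1 days — not constant, but cyclic with period 3.
The events fall on every Tuesday, Friday and Saturday.
Next Tuesday: Aug 29 2028.
The following Friday is Sep 1 2028.
Next Saturday: Sep 2 2028.
Next Tuesday: Sep 5 2028.
The following Friday is Sep 8 2028.

Sep 8 2028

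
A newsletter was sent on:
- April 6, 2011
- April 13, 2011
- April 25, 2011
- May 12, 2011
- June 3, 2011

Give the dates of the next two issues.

June 30, 2011; August 1, 2011

The spacing grows by 5 each time: 7, 12, 17, 22 days.
Next gap: 27 days. June 3, 2011 + 27 days = June 30, 2011.
Next gap: 32 days. June 30, 2011 + 32 days = August 1, 2011.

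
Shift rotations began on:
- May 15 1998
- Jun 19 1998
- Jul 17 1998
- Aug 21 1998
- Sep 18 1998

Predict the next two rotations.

Oct 16 1998, Nov 20 1998

All dates are Fridays, 35, 28, 35, 28 days apart.
Specifically, the 3rd Friday of each month.
3rd Friday of October 1998: Oct 16 1998.
3rd Friday of November 1998: Nov 20 1998.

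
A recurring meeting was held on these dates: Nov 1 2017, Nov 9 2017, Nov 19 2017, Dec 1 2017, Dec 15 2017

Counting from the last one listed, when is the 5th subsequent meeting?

Intervals are 8, 10, 12, 14 days — an arithmetic progression with common difference 2.
Next gap: 16 days. Dec 15 2017 + 16 days = Dec 31 2017.
Next gap: 18 days. Dec 31 2017 + 18 days = Jan 18 2018.
Next gap: 20 days. Jan 18 2018 + 20 days = Feb 7 2018.
Next gap: 22 days. Feb 7 2018 + 22 days = Mar 1 2018.
Next gap: 24 days. Mar 1 2018 + 24 days = Mar 25 2018.

Mar 25 2018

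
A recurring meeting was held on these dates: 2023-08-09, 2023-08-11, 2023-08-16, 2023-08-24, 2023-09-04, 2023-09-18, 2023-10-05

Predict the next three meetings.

2023-10-25, 2023-11-17, 2023-12-13

The spacing grows by 3 each time: 2, 5, 8, 11, 14, 17 days.
Next gap: 20 days. 2023-10-05 + 20 days = 2023-10-25.
Next gap: 23 days. 2023-10-25 + 23 days = 2023-11-17.
Next gap: 26 days. 2023-11-17 + 26 days = 2023-12-13.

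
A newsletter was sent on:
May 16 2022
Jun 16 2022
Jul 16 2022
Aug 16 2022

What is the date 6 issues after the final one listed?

Feb 16 2023

The day-of-month is always 16 (31, 30, 31 days between events).
So this recurs on the 16th of each month.
September 2022: Sep 16 2022.
October 2022: Oct 16 2022.
November 2022: Nov 16 2022.
Next: December 2022 → Dec 16 2022.
Next: January 2023 → Jan 16 2023.
Next: February 2023 → Feb 16 2023.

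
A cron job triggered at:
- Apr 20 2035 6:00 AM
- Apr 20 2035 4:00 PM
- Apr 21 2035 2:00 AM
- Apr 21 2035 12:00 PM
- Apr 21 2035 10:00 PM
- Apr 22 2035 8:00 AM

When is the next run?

Spacing: 10, 10, 10, 10, 10 h — constant 10 h.
Apr 22 2035 8:00 AM + 10 h = Apr 22 2035 6:00 PM.

Apr 22 2035 6:00 PM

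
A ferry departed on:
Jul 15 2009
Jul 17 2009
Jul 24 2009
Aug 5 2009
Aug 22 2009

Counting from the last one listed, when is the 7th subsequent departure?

May 8 2010

Gaps: 2, 7, 12, 17 days — each gap is 5 larger than the previous one.
Next gap: 22 days. Aug 22 2009 + 22 days = Sep 13 2009.
Next gap: 27 days. Sep 13 2009 + 27 days = Oct 10 2009.
Next gap: 32 days. Oct 10 2009 + 32 days = Nov 11 2009.
Next gap: 37 days. Nov 11 2009 + 37 days = Dec 18 2009.
Next gap: 42 days. Dec 18 2009 + 42 days = Jan 29 2010.
Next gap: 47 days. Jan 29 2010 + 47 days = Mar 17 2010.
Next gap: 52 days. Mar 17 2010 + 52 days = May 8 2010.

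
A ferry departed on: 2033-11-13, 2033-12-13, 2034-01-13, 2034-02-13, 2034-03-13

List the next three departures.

The day-of-month is always 13 (30, 31, 31, 28 days between events).
So this recurs on the 13th of each month.
Next: April 2034 → 2034-04-13.
Next: May 2034 → 2034-05-13.
Next: June 2034 → 2034-06-13.

2034-04-13, 2034-05-13, 2034-06-13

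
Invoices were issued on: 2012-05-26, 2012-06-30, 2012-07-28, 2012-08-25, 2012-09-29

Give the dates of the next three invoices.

2012-10-27, 2012-11-24, 2012-12-29

Every date is a Saturday; gaps 35, 28, 28, 35 days.
Each is the last Saturday of its month (at least one falls on the 29th or later, ruling out '4th Saturday').
Last Saturday of October 2012: 2012-10-27.
November 2012 ends with Saturday 2012-11-24.
December 2012 ends with Saturday 2012-12-29.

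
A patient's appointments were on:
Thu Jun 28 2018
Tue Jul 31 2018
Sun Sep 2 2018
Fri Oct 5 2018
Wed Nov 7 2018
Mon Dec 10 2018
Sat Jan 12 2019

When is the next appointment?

Thu Feb 14 2019

The spacing is 33, 33, 33, 33, 33, 33 days — always 33 days.
Sat Jan 12 2019 + 33 days = Thu Feb 14 2019.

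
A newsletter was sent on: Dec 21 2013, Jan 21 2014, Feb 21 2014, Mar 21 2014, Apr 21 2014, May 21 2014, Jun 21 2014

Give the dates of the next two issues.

Jul 21 2014, Aug 21 2014

Gaps: 31, 31, 28, 31, 30, 31 days — not constant. Every event is on the 21st of the month.
Pattern: the 21st of each month.
July 2014: Jul 21 2014.
August 2014: Aug 21 2014.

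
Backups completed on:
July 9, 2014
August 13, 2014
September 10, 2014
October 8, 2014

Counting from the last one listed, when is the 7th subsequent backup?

May 13, 2015

Gaps: 35, 28, 28 days — a mix of 28 and 35. Every date is a Wednesday.
Each is the 2nd Wednesday of its month.
November 2014 — 2nd Wednesday is November 12, 2014.
2nd Wednesday of December 2014: December 10, 2014.
January 2015 — 2nd Wednesday is January 14, 2015.
February 2015 — 2nd Wednesday is February 11, 2015.
2nd Wednesday of March 2015: March 11, 2015.
2nd Wednesday of April 2015: April 8, 2015.
2nd Wednesday of May 2015: May 13, 2015.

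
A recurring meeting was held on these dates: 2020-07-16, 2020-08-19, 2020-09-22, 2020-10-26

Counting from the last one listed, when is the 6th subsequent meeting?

2021-05-18

Gaps between consecutive events: 34, 34, 34 days — a constant 34-day interval.
2020-10-26 + 34 days = 2020-11-29.
2020-11-29 + 34 days = 2021-01-02.
2021-01-02 + 34 days = 2021-02-05.
2021-02-05 + 34 days = 2021-03-11.
2021-03-11 + 34 days = 2021-04-14.
2021-04-14 + 34 days = 2021-05-18.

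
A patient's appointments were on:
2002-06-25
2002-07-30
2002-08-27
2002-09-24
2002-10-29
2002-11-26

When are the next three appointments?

These are Tuesdays with 35, 28, 28, 35, 28-day gaps.
Each is the final Tuesday of its month — 2002-07-30 is past the 28th, so '4th Tuesday' doesn't fit.
Last Tuesday of December 2002: 2002-12-31.
Last Tuesday of January 2003: 2003-01-28.
February 2003 ends with Tuesday 2003-02-25.

2002-12-31, 2003-01-28, 2003-02-25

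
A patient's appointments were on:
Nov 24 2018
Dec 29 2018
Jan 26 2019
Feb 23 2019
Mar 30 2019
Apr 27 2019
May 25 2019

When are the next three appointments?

Jun 29 2019, Jul 27 2019, Aug 31 2019

All Saturdays; the gaps (35, 28, 28, 35, 28, 28) vary with month length.
This is the last Saturday of each month.
Last Saturday of June 2019: Jun 29 2019.
July 2019 ends with Saturday Jul 27 2019.
August 2019 ends with Saturday Aug 31 2019.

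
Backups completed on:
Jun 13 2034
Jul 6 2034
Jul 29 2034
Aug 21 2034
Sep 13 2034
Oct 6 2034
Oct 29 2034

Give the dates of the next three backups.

Nov 21 2034, Dec 14 2034, Jan 6 2035

Gaps between consecutive events: 23, 23, 23, 23, 23, 23 days — a constant 23-day interval.
Oct 29 2034 + 23 days = Nov 21 2034.
Nov 21 2034 + 23 days = Dec 14 2034.
Dec 14 2034 + 23 days = Jan 6 2035.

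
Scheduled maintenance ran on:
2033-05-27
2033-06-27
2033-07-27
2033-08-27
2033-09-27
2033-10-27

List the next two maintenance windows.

Gaps: 31, 30, 31, 31, 30 days — not constant. Every event is on the 27th of the month.
Pattern: the 27th of each month.
November 2033: 2033-11-27.
December 2033: 2033-12-27.

2033-11-27, 2033-12-27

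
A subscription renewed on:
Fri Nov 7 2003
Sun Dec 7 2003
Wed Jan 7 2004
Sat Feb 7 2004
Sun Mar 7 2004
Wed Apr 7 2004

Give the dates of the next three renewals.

Fri May 7 2004, Mon Jun 7 2004, Wed Jul 7 2004

Gaps: 30, 31, 31, 29, 31 days — not constant. Every event is on the 7th of the month.
Pattern: the 7th of each month.
Next: May 2004 → Fri May 7 2004.
Next: June 2004 → Mon Jun 7 2004.
July 2004: Wed Jul 7 2004.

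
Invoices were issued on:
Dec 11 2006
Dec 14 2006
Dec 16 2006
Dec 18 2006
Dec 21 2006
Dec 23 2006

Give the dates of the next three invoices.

Every event lands on a Monday or Thursday or Saturday (gaps cycle 3, 2, 2, 3, 2).
So the schedule is: every Monday, Thursday and Saturday.
Next Monday: Dec 25 2006.
Next Thursday: Dec 28 2006.
Next Saturday: Dec 30 2006.

Dec 25 2006, Dec 28 2006, Dec 30 2006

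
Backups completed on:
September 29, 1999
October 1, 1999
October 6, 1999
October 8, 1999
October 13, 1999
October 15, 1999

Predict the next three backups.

October 20, 1999; October 22, 1999; October 27, 1999

Gaps: 2, 5, 2, 5, 2 days — not constant, but cyclic with period 2.
The events fall on every Wednesday and Friday.
Next Wednesday: October 20, 1999.
Next Friday: October 22, 1999.
The following Wednesday is October 27, 1999.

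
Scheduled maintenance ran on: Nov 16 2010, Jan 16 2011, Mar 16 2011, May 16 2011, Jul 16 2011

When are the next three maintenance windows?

Sep 16 2011, Nov 16 2011, Jan 16 2012

The day-of-month is always 16 (61, 59, 61, 61 days between events).
So this recurs on the 16th of every 2 months.
Next: September 2011 → Sep 16 2011.
Next: November 2011 → Nov 16 2011.
January 2012: Jan 16 2012.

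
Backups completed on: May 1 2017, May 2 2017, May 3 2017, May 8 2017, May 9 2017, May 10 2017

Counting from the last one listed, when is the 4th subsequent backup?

Every event lands on a Monday or Tuesday or Wednesday (gaps cycle 1, 1, 5, 1, 1).
So the schedule is: every Monday, Tuesday and Wednesday.
Next Monday: May 15 2017.
The following Tuesday is May 16 2017.
The following Wednesday is May 17 2017.
The following Monday is May 22 2017.

May 22 2017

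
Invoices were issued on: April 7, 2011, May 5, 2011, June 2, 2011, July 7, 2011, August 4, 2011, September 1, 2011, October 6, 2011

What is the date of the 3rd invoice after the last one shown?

Gaps: 28, 28, 35, 28, 28, 35 days — a mix of 28 and 35. Every date is a Thursday.
Each is the 1st Thursday of its month.
November 2011 — 1st Thursday is November 3, 2011.
December 2011 — 1st Thursday is December 1, 2011.
January 2012 — 1st Thursday is January 5, 2012.

January 5, 2012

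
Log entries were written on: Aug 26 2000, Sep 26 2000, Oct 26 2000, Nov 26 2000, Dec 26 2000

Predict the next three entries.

Jan 26 2001, Feb 26 2001, Mar 26 2001

Each date is the 26th; the gaps (31, 30, 31, 30) track the month lengths.
The rule is the 26th of each month.
Next: January 2001 → Jan 26 2001.
February 2001: Feb 26 2001.
March 2001: Mar 26 2001.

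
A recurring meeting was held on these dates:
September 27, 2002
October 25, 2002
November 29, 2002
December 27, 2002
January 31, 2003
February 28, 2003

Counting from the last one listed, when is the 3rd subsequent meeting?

May 30, 2003

All Fridays; the gaps (28, 35, 28, 35, 28) vary with month length.
This is the last Friday of each month.
Last Friday of March 2003: March 28, 2003.
April 2003 ends with Friday April 25, 2003.
May 2003 ends with Friday May 30, 2003.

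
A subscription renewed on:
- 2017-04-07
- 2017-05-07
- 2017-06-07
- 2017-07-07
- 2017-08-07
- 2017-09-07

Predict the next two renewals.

2017-10-07, 2017-11-07

The day-of-month is always 7 (30, 31, 30, 31, 31 days between events).
So this recurs on the 7th of each month.
Next: October 2017 → 2017-10-07.
November 2017: 2017-11-07.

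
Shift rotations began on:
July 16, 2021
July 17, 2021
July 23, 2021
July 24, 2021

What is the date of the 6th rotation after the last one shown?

The gap pattern 1, 6, 1 repeats every 2 events.
These are the Fridays and Saturdays of each week.
Next Friday: July 30, 2021.
Next Saturday: July 31, 2021.
Next Friday: August 6, 2021.
Next Saturday: August 7, 2021.
The following Friday is August 13, 2021.
The following Saturday is August 14, 2021.

August 14, 2021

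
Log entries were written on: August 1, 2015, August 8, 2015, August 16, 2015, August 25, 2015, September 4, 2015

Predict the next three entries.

The spacing grows by 1 each time: 7, 8, 9, 10 days.
Next gap: 11 days. September 4, 2015 + 11 days = September 15, 2015.
Next gap: 12 days. September 15, 2015 + 12 days = September 27, 2015.
Next gap: 13 days. September 27, 2015 + 13 days = October 10, 2015.

September 15, 2015; September 27, 2015; October 10, 2015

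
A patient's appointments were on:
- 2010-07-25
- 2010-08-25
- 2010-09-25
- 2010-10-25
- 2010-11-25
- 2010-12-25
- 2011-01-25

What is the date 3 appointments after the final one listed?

Each date is the 25th; the gaps (31, 31, 30, 31, 30, 31) track the month lengths.
The rule is the 25th of each month.
February 2011: 2011-02-25.
Next: March 2011 → 2011-03-25.
April 2011: 2011-04-25.

2011-04-25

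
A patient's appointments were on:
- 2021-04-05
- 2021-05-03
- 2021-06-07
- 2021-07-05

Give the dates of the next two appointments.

2021-08-02, 2021-09-06

These are Mondays at 28- or 35-day spacing (28, 35, 28).
The pattern: 1st Monday of the month.
1st Monday of August 2021: 2021-08-02.
1st Monday of September 2021: 2021-09-06.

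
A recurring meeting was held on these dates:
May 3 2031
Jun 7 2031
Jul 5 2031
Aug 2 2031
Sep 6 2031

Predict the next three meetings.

Oct 4 2031, Nov 1 2031, Dec 6 2031

These are Saturdays at 28- or 35-day spacing (35, 28, 28, 35).
The pattern: 1st Saturday of the month.
October 2031 — 1st Saturday is Oct 4 2031.
November 2031 — 1st Saturday is Nov 1 2031.
1st Saturday of December 2031: Dec 6 2031.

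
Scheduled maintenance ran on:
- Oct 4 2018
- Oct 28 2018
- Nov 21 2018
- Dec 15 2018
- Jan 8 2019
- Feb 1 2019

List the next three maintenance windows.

Gaps between consecutive events: 24, 24, 24, 24, 24 days — a constant 24-day interval.
Feb 1 2019 + 24 days = Feb 25 2019.
Feb 25 2019 + 24 days = Mar 21 2019.
Mar 21 2019 + 24 days = Apr 14 2019.

Feb 25 2019, Mar 21 2019, Apr 14 2019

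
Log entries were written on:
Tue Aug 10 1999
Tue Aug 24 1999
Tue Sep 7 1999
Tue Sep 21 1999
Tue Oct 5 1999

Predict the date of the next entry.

Tue Oct 19 1999

Every event comes 14 days after the last (14, 14, 14, 14).
Tue Oct 5 1999 + 14 days = Tue Oct 19 1999.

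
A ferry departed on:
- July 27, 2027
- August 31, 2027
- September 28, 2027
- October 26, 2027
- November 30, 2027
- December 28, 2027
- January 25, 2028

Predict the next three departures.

These are Tuesdays with 35, 28, 28, 35, 28, 28-day gaps.
Each is the final Tuesday of its month — August 31, 2027 is past the 28th, so '4th Tuesday' doesn't fit.
February 2028 ends with Tuesday February 29, 2028.
Last Tuesday of March 2028: March 28, 2028.
Last Tuesday of April 2028: April 25, 2028.

February 29, 2028; March 28, 2028; April 25, 2028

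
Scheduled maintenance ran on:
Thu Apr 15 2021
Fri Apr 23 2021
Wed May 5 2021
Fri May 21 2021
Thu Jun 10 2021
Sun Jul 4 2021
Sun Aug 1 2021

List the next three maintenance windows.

Intervals are 8, 12, 16, 20, 24, 28 days — an arithmetic progression with common difference 4.
Next gap: 32 days. Sun Aug 1 2021 + 32 days = Thu Sep 2 2021.
Next gap: 36 days. Thu Sep 2 2021 + 36 days = Fri Oct 8 2021.
Next gap: 40 days. Fri Oct 8 2021 + 40 days = Wed Nov 17 2021.

Thu Sep 2 2021, Fri Oct 8 2021, Wed Nov 17 2021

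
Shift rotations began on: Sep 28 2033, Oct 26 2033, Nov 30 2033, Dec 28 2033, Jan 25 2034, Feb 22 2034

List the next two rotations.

All Wednesdays; the gaps (28, 35, 28, 28, 28) vary with month length.
This is the last Wednesday of each month.
March 2034 ends with Wednesday Mar 29 2034.
April 2034 ends with Wednesday Apr 26 2034.

Mar 29 2034, Apr 26 2034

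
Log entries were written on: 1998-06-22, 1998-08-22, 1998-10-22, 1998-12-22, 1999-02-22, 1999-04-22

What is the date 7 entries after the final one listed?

The day-of-month is always 22 (61, 61, 61, 62, 59 days between events).
So this recurs on the 22nd of every 2 months.
June 1999: 1999-06-22.
August 1999: 1999-08-22.
October 1999: 1999-10-22.
December 1999: 1999-12-22.
February 2000: 2000-02-22.
April 2000: 2000-04-22.
June 2000: 2000-06-22.

2000-06-22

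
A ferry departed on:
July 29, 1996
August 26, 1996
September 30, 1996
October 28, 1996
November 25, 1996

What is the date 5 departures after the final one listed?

All Mondays; the gaps (28, 35, 28, 28) vary with month length.
This is the last Monday of each month.
Last Monday of December 1996: December 30, 1996.
January 1997 ends with Monday January 27, 1997.
February 1997 ends with Monday February 24, 1997.
Last Monday of March 1997: March 31, 1997.
Last Monday of April 1997: April 28, 1997.

April 28, 1997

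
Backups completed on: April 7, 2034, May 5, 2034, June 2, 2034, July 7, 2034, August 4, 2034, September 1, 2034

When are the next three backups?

October 6, 2034; November 3, 2034; December 1, 2034

Gaps: 28, 28, 35, 28, 28 days — a mix of 28 and 35. Every date is a Friday.
Each is the 1st Friday of its month.
1st Friday of October 2034: October 6, 2034.
November 2034 — 1st Friday is November 3, 2034.
1st Friday of December 2034: December 1, 2034.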